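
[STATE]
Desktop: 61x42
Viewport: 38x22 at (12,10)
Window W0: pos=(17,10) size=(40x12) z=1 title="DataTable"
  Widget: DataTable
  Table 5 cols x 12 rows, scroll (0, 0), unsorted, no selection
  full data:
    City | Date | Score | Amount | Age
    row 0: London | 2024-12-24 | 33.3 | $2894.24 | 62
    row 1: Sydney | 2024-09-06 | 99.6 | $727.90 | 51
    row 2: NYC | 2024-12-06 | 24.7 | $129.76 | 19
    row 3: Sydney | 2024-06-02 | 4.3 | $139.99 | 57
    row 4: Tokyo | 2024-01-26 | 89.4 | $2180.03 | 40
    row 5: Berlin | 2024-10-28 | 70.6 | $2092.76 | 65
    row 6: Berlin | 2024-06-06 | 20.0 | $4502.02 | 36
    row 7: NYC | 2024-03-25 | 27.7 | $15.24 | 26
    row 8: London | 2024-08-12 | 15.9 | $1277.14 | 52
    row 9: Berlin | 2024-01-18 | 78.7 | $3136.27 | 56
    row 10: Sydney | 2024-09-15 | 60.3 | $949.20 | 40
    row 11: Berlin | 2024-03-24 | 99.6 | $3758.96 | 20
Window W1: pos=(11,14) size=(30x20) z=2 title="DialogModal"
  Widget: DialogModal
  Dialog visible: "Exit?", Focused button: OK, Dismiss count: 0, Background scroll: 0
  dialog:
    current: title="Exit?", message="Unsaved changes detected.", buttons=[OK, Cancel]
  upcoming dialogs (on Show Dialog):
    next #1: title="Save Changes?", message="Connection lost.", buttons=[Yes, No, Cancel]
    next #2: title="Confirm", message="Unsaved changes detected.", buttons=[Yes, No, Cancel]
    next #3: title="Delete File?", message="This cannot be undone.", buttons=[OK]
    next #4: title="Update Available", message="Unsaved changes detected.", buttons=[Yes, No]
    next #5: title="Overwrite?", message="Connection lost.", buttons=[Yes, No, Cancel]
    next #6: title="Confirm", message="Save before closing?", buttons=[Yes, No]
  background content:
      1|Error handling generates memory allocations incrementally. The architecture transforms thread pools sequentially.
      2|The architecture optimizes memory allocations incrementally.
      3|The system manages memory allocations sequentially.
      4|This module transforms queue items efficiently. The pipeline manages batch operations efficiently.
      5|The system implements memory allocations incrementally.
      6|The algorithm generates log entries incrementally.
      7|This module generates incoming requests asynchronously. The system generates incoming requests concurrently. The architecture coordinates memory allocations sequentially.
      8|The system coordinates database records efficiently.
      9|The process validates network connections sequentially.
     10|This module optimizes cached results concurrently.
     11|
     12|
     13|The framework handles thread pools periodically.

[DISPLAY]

     ┏━━━━━━━━━━━━━━━━━━━━━━━━━━━━━━━━
     ┃ DataTable                      
     ┠────────────────────────────────
     ┃City  │Date      │Score│Amount  
━━━━━━━━━━━━━━━━━━━━━━━━━━━━┓┼────────
 DialogModal                ┃│$2894.24
────────────────────────────┨│$727.90 
Error handling generates mem┃│$129.76 
The architecture optimizes m┃│$139.99 
The system manages memory al┃│$2180.03
This module transforms queue┃│$2092.76
The system implements memory┃━━━━━━━━━
Th┌──────────────────────┐g ┃         
Th│        Exit?         │mi┃         
Th│Unsaved changes detect│ab┃         
Th│    [OK]  Cancel      │or┃         
Th└──────────────────────┘ed┃         
                            ┃         
                            ┃         
The framework handles thread┃         
                            ┃         
                            ┃         


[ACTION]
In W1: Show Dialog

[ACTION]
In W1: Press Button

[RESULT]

     ┏━━━━━━━━━━━━━━━━━━━━━━━━━━━━━━━━
     ┃ DataTable                      
     ┠────────────────────────────────
     ┃City  │Date      │Score│Amount  
━━━━━━━━━━━━━━━━━━━━━━━━━━━━┓┼────────
 DialogModal                ┃│$2894.24
────────────────────────────┨│$727.90 
Error handling generates mem┃│$129.76 
The architecture optimizes m┃│$139.99 
The system manages memory al┃│$2180.03
This module transforms queue┃│$2092.76
The system implements memory┃━━━━━━━━━
The algorithm generates log ┃         
This module generates incomi┃         
The system coordinates datab┃         
The process validates networ┃         
This module optimizes cached┃         
                            ┃         
                            ┃         
The framework handles thread┃         
                            ┃         
                            ┃         


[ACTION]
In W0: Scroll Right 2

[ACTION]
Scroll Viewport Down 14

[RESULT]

This module transforms queue┃│$2092.76
The system implements memory┃━━━━━━━━━
The algorithm generates log ┃         
This module generates incomi┃         
The system coordinates datab┃         
The process validates networ┃         
This module optimizes cached┃         
                            ┃         
                            ┃         
The framework handles thread┃         
                            ┃         
                            ┃         
                            ┃         
━━━━━━━━━━━━━━━━━━━━━━━━━━━━┛         
                                      
                                      
                                      
                                      
                                      
                                      
                                      
                                      


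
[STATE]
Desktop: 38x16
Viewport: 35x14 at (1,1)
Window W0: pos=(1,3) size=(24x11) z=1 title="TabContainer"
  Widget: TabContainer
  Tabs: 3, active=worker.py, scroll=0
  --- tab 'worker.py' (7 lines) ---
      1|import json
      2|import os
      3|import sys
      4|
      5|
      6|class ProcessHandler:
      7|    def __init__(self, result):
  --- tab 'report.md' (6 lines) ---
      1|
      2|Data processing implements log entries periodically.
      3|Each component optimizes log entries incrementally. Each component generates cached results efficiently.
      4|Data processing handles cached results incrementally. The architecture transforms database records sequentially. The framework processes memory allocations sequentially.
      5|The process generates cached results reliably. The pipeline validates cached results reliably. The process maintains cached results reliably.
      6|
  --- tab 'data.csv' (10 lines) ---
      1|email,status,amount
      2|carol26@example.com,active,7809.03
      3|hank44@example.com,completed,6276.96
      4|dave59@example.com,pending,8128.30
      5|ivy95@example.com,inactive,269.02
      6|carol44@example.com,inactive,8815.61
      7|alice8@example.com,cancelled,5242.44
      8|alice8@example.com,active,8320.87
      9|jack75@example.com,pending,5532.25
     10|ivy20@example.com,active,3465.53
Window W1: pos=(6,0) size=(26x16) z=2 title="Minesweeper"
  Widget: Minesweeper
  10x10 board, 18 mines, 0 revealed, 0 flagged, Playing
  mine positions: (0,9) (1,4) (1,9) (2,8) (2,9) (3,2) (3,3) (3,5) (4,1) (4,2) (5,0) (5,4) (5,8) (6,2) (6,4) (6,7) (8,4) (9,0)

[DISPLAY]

     ┃ Minesweeper            ┃    
     ┠────────────────────────┨    
┏━━━━┃■■■■■■■■■■              ┃    
┃ Tab┃■■■■■■■■■■              ┃    
┠────┃■■■■■■■■■■              ┃    
┃[wor┃■■■■■■■■■■              ┃    
┃────┃■■■■■■■■■■              ┃    
┃impo┃■■■■■■■■■■              ┃    
┃impo┃■■■■■■■■■■              ┃    
┃impo┃■■■■■■■■■■              ┃    
┃    ┃■■■■■■■■■■              ┃    
┃    ┃■■■■■■■■■■              ┃    
┗━━━━┃                        ┃    
     ┃                        ┃    


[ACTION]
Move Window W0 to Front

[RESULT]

     ┃ Minesweeper            ┃    
     ┠────────────────────────┨    
┏━━━━━━━━━━━━━━━━━━━━━━┓      ┃    
┃ TabContainer         ┃      ┃    
┠──────────────────────┨      ┃    
┃[worker.py]│ report.md┃      ┃    
┃──────────────────────┃      ┃    
┃import json           ┃      ┃    
┃import os             ┃      ┃    
┃import sys            ┃      ┃    
┃                      ┃      ┃    
┃                      ┃      ┃    
┗━━━━━━━━━━━━━━━━━━━━━━┛      ┃    
     ┃                        ┃    


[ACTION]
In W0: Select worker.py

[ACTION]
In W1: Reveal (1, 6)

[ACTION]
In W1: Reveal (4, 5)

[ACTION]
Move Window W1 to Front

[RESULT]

     ┃ Minesweeper            ┃    
     ┠────────────────────────┨    
┏━━━━┃■■■■■1  2■              ┃    
┃ Tab┃■■■■■1 14■              ┃    
┠────┃■■■■■211■■              ┃    
┃[wor┃■■■■■■■■■■              ┃    
┃────┃■■■■■2■■■■              ┃    
┃impo┃■■■■■■■■■■              ┃    
┃impo┃■■■■■■■■■■              ┃    
┃impo┃■■■■■■■■■■              ┃    
┃    ┃■■■■■■■■■■              ┃    
┃    ┃■■■■■■■■■■              ┃    
┗━━━━┃                        ┃    
     ┃                        ┃    


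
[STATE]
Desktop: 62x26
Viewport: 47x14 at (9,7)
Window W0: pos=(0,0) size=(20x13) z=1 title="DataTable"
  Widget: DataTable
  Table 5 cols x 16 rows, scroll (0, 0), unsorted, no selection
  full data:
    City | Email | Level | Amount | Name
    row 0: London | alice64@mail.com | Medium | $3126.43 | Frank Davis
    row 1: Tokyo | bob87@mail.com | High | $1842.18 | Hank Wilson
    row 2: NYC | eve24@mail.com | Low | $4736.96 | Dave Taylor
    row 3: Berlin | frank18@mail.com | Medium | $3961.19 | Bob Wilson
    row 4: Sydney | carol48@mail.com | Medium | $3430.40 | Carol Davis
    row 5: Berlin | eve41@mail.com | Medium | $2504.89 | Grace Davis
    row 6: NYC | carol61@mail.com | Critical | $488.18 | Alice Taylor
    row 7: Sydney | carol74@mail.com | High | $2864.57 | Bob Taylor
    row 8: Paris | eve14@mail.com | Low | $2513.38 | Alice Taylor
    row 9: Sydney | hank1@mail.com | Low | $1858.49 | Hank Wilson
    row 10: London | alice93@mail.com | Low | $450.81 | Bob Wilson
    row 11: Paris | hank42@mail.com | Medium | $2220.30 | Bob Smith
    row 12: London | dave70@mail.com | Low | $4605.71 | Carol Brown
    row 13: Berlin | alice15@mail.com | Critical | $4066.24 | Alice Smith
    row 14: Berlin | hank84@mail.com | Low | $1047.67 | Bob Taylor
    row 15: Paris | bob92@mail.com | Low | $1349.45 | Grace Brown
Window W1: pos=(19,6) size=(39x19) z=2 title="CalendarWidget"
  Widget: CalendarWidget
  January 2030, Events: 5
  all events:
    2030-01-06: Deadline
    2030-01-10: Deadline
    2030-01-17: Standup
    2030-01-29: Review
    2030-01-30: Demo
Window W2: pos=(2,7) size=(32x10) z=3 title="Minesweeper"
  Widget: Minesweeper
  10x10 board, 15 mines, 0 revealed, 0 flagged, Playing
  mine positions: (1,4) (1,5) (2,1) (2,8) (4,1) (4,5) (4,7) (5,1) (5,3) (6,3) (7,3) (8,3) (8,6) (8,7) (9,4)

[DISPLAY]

━━━━━━━━━━━━━━━━━━━━━━━━┓t                     
weeper                  ┃──────────────────────
────────────────────────┨anuary 2030           
■■■■                    ┃ Sa Su                
■■■■                    ┃  5  6*               
■■■■                    ┃1 12 13               
■■■■                    ┃8 19 20               
■■■■                    ┃ 26 27                
■■■■                    ┃                      
━━━━━━━━━━━━━━━━━━━━━━━━┛                      
          ┃                                    
          ┃                                    
          ┃                                    
          ┃                                    


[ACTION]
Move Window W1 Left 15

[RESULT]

━━━━━━━━━━━━━━━━━━━━━━━━┓        ┃             
weeper                  ┃────────┨             
────────────────────────┨        ┃             
■■■■                    ┃        ┃             
■■■■                    ┃        ┃             
■■■■                    ┃        ┃             
■■■■                    ┃        ┃             
■■■■                    ┃        ┃             
■■■■                    ┃        ┃             
━━━━━━━━━━━━━━━━━━━━━━━━┛        ┃             
                                 ┃             
                                 ┃             
                                 ┃             
                                 ┃             


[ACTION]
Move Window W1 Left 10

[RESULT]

━━━━━━━━━━━━━━━━━━━━━━━━┓    ┃                 
weeper                  ┃────┨                 
────────────────────────┨    ┃                 
■■■■                    ┃    ┃                 
■■■■                    ┃    ┃                 
■■■■                    ┃    ┃                 
■■■■                    ┃    ┃                 
■■■■                    ┃    ┃                 
■■■■                    ┃    ┃                 
━━━━━━━━━━━━━━━━━━━━━━━━┛    ┃                 
                             ┃                 
                             ┃                 
                             ┃                 
                             ┃                 


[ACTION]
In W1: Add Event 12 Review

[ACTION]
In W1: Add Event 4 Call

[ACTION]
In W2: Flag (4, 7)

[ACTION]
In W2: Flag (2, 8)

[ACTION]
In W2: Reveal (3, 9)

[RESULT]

━━━━━━━━━━━━━━━━━━━━━━━━┓    ┃                 
weeper                  ┃────┨                 
────────────────────────┨    ┃                 
■■■■                    ┃    ┃                 
■■■■                    ┃    ┃                 
■■⚑■                    ┃    ┃                 
■■■1                    ┃    ┃                 
■⚑■■                    ┃    ┃                 
■■■■                    ┃    ┃                 
━━━━━━━━━━━━━━━━━━━━━━━━┛    ┃                 
                             ┃                 
                             ┃                 
                             ┃                 
                             ┃                 


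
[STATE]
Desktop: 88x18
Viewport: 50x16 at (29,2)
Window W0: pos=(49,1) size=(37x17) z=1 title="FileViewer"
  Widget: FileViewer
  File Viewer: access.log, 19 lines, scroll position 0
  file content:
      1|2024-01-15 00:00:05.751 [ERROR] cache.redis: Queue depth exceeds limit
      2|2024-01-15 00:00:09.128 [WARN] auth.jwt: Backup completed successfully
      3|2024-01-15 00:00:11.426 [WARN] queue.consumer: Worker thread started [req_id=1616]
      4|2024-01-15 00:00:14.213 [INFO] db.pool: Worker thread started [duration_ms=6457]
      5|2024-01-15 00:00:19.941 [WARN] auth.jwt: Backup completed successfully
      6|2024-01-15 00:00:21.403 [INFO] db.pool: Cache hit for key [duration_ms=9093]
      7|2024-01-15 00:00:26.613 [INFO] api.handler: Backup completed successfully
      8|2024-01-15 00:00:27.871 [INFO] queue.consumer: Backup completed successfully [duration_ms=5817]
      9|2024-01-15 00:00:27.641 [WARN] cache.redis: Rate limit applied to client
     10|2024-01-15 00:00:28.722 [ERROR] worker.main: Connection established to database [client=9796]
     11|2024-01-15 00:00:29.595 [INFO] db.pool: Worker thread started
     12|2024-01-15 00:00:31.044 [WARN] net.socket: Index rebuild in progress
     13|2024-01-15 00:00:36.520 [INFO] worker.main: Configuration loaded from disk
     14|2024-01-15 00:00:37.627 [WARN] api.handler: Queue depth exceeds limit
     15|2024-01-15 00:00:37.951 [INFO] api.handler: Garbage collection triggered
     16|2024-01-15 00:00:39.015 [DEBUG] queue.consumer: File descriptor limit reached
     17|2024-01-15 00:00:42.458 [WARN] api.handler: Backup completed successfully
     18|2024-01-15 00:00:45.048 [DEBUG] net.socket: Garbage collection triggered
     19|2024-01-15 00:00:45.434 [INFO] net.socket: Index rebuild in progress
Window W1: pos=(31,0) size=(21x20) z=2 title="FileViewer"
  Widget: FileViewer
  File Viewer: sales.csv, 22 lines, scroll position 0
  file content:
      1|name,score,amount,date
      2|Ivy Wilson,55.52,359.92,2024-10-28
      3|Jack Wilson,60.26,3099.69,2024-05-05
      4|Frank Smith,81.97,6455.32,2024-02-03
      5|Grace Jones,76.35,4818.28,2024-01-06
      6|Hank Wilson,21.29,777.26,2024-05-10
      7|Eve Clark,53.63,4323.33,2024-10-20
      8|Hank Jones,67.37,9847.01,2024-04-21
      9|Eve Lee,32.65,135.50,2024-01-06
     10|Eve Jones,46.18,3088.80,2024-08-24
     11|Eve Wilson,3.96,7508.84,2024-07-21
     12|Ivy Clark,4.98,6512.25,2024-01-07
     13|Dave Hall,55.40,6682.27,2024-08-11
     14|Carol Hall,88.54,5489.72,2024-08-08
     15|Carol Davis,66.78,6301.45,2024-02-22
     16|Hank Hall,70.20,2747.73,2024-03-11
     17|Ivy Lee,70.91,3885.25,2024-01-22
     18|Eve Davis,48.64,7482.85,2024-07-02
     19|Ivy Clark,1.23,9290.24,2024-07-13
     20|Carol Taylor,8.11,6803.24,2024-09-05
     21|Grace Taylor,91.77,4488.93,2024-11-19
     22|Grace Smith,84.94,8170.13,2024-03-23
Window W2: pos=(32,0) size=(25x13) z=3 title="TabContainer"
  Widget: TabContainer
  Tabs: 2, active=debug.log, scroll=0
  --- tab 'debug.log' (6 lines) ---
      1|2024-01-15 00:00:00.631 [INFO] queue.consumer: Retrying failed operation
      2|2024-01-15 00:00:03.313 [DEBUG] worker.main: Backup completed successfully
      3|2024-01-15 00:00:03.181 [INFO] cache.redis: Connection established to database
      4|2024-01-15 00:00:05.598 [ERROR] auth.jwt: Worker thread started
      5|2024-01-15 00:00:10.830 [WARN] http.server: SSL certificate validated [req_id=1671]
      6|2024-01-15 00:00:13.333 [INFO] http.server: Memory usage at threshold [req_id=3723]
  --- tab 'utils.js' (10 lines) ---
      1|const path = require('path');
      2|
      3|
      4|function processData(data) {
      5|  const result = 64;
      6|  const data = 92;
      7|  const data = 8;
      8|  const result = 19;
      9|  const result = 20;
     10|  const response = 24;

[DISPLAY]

  ┠┠───────────────────────┨ewer                  
  ┃┃[debug.log]│ utils.js  ┃──────────────────────
  ┃┃───────────────────────┃-15 00:00:05.751 [ERRO
  ┃┃2024-01-15 00:00:00.631┃-15 00:00:09.128 [WARN
  ┃┃2024-01-15 00:00:03.313┃-15 00:00:11.426 [WARN
  ┃┃2024-01-15 00:00:03.181┃-15 00:00:14.213 [INFO
  ┃┃2024-01-15 00:00:05.598┃-15 00:00:19.941 [WARN
  ┃┃2024-01-15 00:00:10.830┃-15 00:00:21.403 [INFO
  ┃┃2024-01-15 00:00:13.333┃-15 00:00:26.613 [INFO
  ┃┃                       ┃-15 00:00:27.871 [INFO
  ┃┗━━━━━━━━━━━━━━━━━━━━━━━┛-15 00:00:27.641 [WARN
  ┃Eve Wilson,3.96,75░┃24-01-15 00:00:28.722 [ERRO
  ┃Ivy Clark,4.98,651░┃24-01-15 00:00:29.595 [INFO
  ┃Dave Hall,55.40,66░┃24-01-15 00:00:31.044 [WARN
  ┃Carol Hall,88.54,5░┃24-01-15 00:00:36.520 [INFO
  ┃Carol Davis,66.78,░┃━━━━━━━━━━━━━━━━━━━━━━━━━━━


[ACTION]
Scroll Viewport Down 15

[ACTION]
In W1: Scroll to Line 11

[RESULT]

  ┠┠───────────────────────┨ewer                  
  ┃┃[debug.log]│ utils.js  ┃──────────────────────
  ┃┃───────────────────────┃-15 00:00:05.751 [ERRO
  ┃┃2024-01-15 00:00:00.631┃-15 00:00:09.128 [WARN
  ┃┃2024-01-15 00:00:03.313┃-15 00:00:11.426 [WARN
  ┃┃2024-01-15 00:00:03.181┃-15 00:00:14.213 [INFO
  ┃┃2024-01-15 00:00:05.598┃-15 00:00:19.941 [WARN
  ┃┃2024-01-15 00:00:10.830┃-15 00:00:21.403 [INFO
  ┃┃2024-01-15 00:00:13.333┃-15 00:00:26.613 [INFO
  ┃┃                       ┃-15 00:00:27.871 [INFO
  ┃┗━━━━━━━━━━━━━━━━━━━━━━━┛-15 00:00:27.641 [WARN
  ┃Ivy Lee,70.91,3885░┃24-01-15 00:00:28.722 [ERRO
  ┃Eve Davis,48.64,74░┃24-01-15 00:00:29.595 [INFO
  ┃Ivy Clark,1.23,929░┃24-01-15 00:00:31.044 [WARN
  ┃Carol Taylor,8.11,░┃24-01-15 00:00:36.520 [INFO
  ┃Grace Taylor,91.77█┃━━━━━━━━━━━━━━━━━━━━━━━━━━━


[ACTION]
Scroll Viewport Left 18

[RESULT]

                    ┠┠───────────────────────┨ewer
                    ┃┃[debug.log]│ utils.js  ┃────
                    ┃┃───────────────────────┃-15 
                    ┃┃2024-01-15 00:00:00.631┃-15 
                    ┃┃2024-01-15 00:00:03.313┃-15 
                    ┃┃2024-01-15 00:00:03.181┃-15 
                    ┃┃2024-01-15 00:00:05.598┃-15 
                    ┃┃2024-01-15 00:00:10.830┃-15 
                    ┃┃2024-01-15 00:00:13.333┃-15 
                    ┃┃                       ┃-15 
                    ┃┗━━━━━━━━━━━━━━━━━━━━━━━┛-15 
                    ┃Ivy Lee,70.91,3885░┃24-01-15 
                    ┃Eve Davis,48.64,74░┃24-01-15 
                    ┃Ivy Clark,1.23,929░┃24-01-15 
                    ┃Carol Taylor,8.11,░┃24-01-15 
                    ┃Grace Taylor,91.77█┃━━━━━━━━━


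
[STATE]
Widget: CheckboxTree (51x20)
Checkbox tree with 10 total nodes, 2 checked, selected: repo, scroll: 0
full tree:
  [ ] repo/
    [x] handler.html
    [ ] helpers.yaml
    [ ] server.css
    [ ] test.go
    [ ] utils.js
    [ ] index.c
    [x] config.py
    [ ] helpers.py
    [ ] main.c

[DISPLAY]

>[-] repo/                                         
   [x] handler.html                                
   [ ] helpers.yaml                                
   [ ] server.css                                  
   [ ] test.go                                     
   [ ] utils.js                                    
   [ ] index.c                                     
   [x] config.py                                   
   [ ] helpers.py                                  
   [ ] main.c                                      
                                                   
                                                   
                                                   
                                                   
                                                   
                                                   
                                                   
                                                   
                                                   
                                                   


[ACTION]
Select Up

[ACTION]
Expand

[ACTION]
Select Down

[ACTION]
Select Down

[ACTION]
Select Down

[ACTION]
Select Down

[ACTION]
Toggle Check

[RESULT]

 [-] repo/                                         
   [x] handler.html                                
   [ ] helpers.yaml                                
   [ ] server.css                                  
>  [x] test.go                                     
   [ ] utils.js                                    
   [ ] index.c                                     
   [x] config.py                                   
   [ ] helpers.py                                  
   [ ] main.c                                      
                                                   
                                                   
                                                   
                                                   
                                                   
                                                   
                                                   
                                                   
                                                   
                                                   


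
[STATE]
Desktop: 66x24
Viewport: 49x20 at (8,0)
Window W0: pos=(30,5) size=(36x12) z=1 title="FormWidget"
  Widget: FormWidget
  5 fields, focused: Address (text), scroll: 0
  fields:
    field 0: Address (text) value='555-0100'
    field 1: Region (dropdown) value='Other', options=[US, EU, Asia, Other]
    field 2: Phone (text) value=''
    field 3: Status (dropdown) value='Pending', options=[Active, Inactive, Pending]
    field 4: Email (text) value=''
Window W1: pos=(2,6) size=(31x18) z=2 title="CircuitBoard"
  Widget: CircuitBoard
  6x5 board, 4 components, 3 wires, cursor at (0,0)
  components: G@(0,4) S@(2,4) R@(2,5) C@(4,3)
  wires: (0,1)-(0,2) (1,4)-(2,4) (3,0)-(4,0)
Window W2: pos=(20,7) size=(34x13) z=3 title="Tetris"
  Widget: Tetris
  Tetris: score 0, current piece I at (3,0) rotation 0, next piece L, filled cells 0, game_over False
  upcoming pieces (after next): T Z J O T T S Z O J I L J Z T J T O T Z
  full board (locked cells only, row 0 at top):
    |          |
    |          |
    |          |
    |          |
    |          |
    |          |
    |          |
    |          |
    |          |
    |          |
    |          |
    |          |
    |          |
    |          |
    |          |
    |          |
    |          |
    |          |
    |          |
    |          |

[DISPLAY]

                                                 
                                                 
                                                 
                                                 
                                                 
                      ┏━━━━━━━━━━━━━━━━━━━━━━━━━━
━━━━━━━━━━━━━━━━━━━━━━━━┓ormWidget               
uitBoard    ┏━━━━━━━━━━━━━━━━━━━━━━━━━━━━━━━━┓───
────────────┃ Tetris                         ┃   
1 2 3 4 5   ┠────────────────────────────────┨   
]  · ─ ·    ┃          │Next:                ┃   
            ┃          │  ▒                  ┃   
            ┃          │▒▒▒                  ┃   
            ┃          │                     ┃   
            ┃          │                     ┃   
            ┃          │                     ┃   
            ┃          │Score:               ┃━━━
            ┃          │0                    ┃   
           C┃          │                     ┃   
r: (0,0)    ┗━━━━━━━━━━━━━━━━━━━━━━━━━━━━━━━━┛   


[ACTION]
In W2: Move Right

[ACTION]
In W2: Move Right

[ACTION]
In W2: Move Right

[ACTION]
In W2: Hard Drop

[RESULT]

                                                 
                                                 
                                                 
                                                 
                                                 
                      ┏━━━━━━━━━━━━━━━━━━━━━━━━━━
━━━━━━━━━━━━━━━━━━━━━━━━┓ormWidget               
uitBoard    ┏━━━━━━━━━━━━━━━━━━━━━━━━━━━━━━━━┓───
────────────┃ Tetris                         ┃   
1 2 3 4 5   ┠────────────────────────────────┨   
]  · ─ ·    ┃          │Next:                ┃   
            ┃          │ ▒                   ┃   
            ┃          │▒▒▒                  ┃   
            ┃          │                     ┃   
            ┃          │                     ┃   
            ┃          │                     ┃   
            ┃          │Score:               ┃━━━
            ┃          │0                    ┃   
           C┃      ████│                     ┃   
r: (0,0)    ┗━━━━━━━━━━━━━━━━━━━━━━━━━━━━━━━━┛   


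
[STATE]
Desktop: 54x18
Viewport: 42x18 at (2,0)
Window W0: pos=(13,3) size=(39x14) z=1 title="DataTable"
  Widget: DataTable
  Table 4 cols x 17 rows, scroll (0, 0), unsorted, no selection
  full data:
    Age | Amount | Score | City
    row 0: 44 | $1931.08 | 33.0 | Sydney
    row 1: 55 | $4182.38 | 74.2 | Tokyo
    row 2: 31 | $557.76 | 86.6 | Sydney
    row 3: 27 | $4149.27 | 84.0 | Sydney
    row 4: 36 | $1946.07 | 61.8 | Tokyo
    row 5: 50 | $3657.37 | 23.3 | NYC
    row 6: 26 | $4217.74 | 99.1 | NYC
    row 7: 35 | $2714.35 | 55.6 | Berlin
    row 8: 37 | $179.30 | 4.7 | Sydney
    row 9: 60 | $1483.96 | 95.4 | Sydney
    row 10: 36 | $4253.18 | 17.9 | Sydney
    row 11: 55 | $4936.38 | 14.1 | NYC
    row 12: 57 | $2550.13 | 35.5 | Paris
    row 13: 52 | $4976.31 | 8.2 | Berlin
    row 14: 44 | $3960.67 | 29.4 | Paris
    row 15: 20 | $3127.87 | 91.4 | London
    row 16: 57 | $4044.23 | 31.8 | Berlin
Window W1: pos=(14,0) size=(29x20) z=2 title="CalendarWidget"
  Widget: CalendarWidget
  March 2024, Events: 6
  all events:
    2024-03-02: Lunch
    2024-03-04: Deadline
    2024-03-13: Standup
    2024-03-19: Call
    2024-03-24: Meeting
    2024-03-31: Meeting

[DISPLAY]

            ┏━━━━━━━━━━━━━━━━━━━━━━━━━━━┓ 
            ┃ CalendarWidget            ┃ 
            ┠───────────────────────────┨ 
           ┏┃         March 2024        ┃━
           ┃┃Mo Tu We Th Fr Sa Su       ┃ 
           ┠┃             1  2*  3      ┃─
           ┃┃ 4*  5  6  7  8  9 10      ┃ 
           ┃┃11 12 13* 14 15 16 17      ┃ 
           ┃┃18 19* 20 21 22 23 24*     ┃ 
           ┃┃25 26 27 28 29 30 31*      ┃ 
           ┃┃                           ┃ 
           ┃┃                           ┃ 
           ┃┃                           ┃ 
           ┃┃                           ┃ 
           ┃┃                           ┃ 
           ┃┃                           ┃ 
           ┗┃                           ┃━
            ┃                           ┃ 


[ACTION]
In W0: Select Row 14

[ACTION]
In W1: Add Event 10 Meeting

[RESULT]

            ┏━━━━━━━━━━━━━━━━━━━━━━━━━━━┓ 
            ┃ CalendarWidget            ┃ 
            ┠───────────────────────────┨ 
           ┏┃         March 2024        ┃━
           ┃┃Mo Tu We Th Fr Sa Su       ┃ 
           ┠┃             1  2*  3      ┃─
           ┃┃ 4*  5  6  7  8  9 10*     ┃ 
           ┃┃11 12 13* 14 15 16 17      ┃ 
           ┃┃18 19* 20 21 22 23 24*     ┃ 
           ┃┃25 26 27 28 29 30 31*      ┃ 
           ┃┃                           ┃ 
           ┃┃                           ┃ 
           ┃┃                           ┃ 
           ┃┃                           ┃ 
           ┃┃                           ┃ 
           ┃┃                           ┃ 
           ┗┃                           ┃━
            ┃                           ┃ 


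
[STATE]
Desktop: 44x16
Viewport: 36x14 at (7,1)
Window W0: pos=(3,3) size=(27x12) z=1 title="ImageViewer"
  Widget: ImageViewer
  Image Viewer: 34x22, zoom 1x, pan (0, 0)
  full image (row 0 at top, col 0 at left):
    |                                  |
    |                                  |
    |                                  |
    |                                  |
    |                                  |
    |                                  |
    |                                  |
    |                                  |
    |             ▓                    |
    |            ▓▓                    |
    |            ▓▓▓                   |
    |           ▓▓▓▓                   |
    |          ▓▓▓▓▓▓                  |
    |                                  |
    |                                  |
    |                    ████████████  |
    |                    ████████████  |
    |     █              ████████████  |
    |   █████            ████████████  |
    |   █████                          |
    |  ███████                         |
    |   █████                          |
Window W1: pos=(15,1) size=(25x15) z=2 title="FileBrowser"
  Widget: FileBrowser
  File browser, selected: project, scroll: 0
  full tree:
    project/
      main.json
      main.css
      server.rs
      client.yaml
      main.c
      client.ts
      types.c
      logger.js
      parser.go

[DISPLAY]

        ┏━━━━━━━━━━━━━━━━━━━━━━━┓   
        ┃ FileBrowser           ┃   
━━━━━━━━┠───────────────────────┨   
ageViewe┃> [-] project/         ┃   
────────┃    main.json          ┃   
        ┃    main.css           ┃   
        ┃    server.rs          ┃   
        ┃    client.yaml        ┃   
        ┃    main.c             ┃   
        ┃    client.ts          ┃   
        ┃    types.c            ┃   
        ┃    logger.js          ┃   
        ┃    parser.go          ┃   
━━━━━━━━┃                       ┃   


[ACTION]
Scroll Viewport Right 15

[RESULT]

       ┏━━━━━━━━━━━━━━━━━━━━━━━┓    
       ┃ FileBrowser           ┃    
━━━━━━━┠───────────────────────┨    
geViewe┃> [-] project/         ┃    
───────┃    main.json          ┃    
       ┃    main.css           ┃    
       ┃    server.rs          ┃    
       ┃    client.yaml        ┃    
       ┃    main.c             ┃    
       ┃    client.ts          ┃    
       ┃    types.c            ┃    
       ┃    logger.js          ┃    
       ┃    parser.go          ┃    
━━━━━━━┃                       ┃    


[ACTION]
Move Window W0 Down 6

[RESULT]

       ┏━━━━━━━━━━━━━━━━━━━━━━━┓    
       ┃ FileBrowser           ┃    
       ┠───────────────────────┨    
━━━━━━━┃> [-] project/         ┃    
geViewe┃    main.json          ┃    
───────┃    main.css           ┃    
       ┃    server.rs          ┃    
       ┃    client.yaml        ┃    
       ┃    main.c             ┃    
       ┃    client.ts          ┃    
       ┃    types.c            ┃    
       ┃    logger.js          ┃    
       ┃    parser.go          ┃    
       ┃                       ┃    


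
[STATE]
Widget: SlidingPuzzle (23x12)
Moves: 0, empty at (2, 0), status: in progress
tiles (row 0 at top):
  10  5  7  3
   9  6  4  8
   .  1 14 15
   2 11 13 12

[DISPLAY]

┌────┬────┬────┬────┐  
│ 10 │  5 │  7 │  3 │  
├────┼────┼────┼────┤  
│  9 │  6 │  4 │  8 │  
├────┼────┼────┼────┤  
│    │  1 │ 14 │ 15 │  
├────┼────┼────┼────┤  
│  2 │ 11 │ 13 │ 12 │  
└────┴────┴────┴────┘  
Moves: 0               
                       
                       


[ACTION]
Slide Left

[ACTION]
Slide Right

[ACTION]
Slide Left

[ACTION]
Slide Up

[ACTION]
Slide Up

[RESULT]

┌────┬────┬────┬────┐  
│ 10 │  5 │  7 │  3 │  
├────┼────┼────┼────┤  
│  9 │  6 │  4 │  8 │  
├────┼────┼────┼────┤  
│  1 │ 11 │ 14 │ 15 │  
├────┼────┼────┼────┤  
│  2 │    │ 13 │ 12 │  
└────┴────┴────┴────┘  
Moves: 4               
                       
                       


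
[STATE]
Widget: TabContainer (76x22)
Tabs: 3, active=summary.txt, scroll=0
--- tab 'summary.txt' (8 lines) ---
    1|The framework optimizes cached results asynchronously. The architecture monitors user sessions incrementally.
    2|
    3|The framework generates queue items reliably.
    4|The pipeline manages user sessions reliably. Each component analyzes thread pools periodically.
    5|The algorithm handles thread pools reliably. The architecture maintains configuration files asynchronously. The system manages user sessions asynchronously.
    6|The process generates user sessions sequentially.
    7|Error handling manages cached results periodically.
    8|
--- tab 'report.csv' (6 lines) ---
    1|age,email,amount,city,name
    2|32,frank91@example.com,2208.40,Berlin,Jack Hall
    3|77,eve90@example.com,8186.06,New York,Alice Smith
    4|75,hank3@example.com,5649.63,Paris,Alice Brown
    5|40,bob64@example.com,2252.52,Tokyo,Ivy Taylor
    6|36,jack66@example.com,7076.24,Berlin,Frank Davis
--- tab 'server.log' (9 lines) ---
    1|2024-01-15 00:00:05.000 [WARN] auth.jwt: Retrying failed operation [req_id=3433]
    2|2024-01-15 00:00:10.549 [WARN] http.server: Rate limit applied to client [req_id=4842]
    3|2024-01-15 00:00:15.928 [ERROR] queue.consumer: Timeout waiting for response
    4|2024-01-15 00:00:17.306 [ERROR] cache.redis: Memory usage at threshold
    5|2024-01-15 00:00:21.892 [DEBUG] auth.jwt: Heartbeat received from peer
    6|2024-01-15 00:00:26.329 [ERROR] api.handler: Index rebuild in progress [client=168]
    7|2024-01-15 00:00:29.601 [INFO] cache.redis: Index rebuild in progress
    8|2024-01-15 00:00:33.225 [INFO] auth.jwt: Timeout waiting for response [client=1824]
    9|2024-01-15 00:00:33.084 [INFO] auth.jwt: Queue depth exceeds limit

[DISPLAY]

[summary.txt]│ report.csv │ server.log                                      
────────────────────────────────────────────────────────────────────────────
The framework optimizes cached results asynchronously. The architecture moni
                                                                            
The framework generates queue items reliably.                               
The pipeline manages user sessions reliably. Each component analyzes thread 
The algorithm handles thread pools reliably. The architecture maintains conf
The process generates user sessions sequentially.                           
Error handling manages cached results periodically.                         
                                                                            
                                                                            
                                                                            
                                                                            
                                                                            
                                                                            
                                                                            
                                                                            
                                                                            
                                                                            
                                                                            
                                                                            
                                                                            


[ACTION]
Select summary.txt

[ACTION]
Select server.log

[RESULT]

 summary.txt │ report.csv │[server.log]                                     
────────────────────────────────────────────────────────────────────────────
2024-01-15 00:00:05.000 [WARN] auth.jwt: Retrying failed operation [req_id=3
2024-01-15 00:00:10.549 [WARN] http.server: Rate limit applied to client [re
2024-01-15 00:00:15.928 [ERROR] queue.consumer: Timeout waiting for response
2024-01-15 00:00:17.306 [ERROR] cache.redis: Memory usage at threshold      
2024-01-15 00:00:21.892 [DEBUG] auth.jwt: Heartbeat received from peer      
2024-01-15 00:00:26.329 [ERROR] api.handler: Index rebuild in progress [clie
2024-01-15 00:00:29.601 [INFO] cache.redis: Index rebuild in progress       
2024-01-15 00:00:33.225 [INFO] auth.jwt: Timeout waiting for response [clien
2024-01-15 00:00:33.084 [INFO] auth.jwt: Queue depth exceeds limit          
                                                                            
                                                                            
                                                                            
                                                                            
                                                                            
                                                                            
                                                                            
                                                                            
                                                                            
                                                                            
                                                                            


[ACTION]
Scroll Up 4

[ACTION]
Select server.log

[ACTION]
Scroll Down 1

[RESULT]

 summary.txt │ report.csv │[server.log]                                     
────────────────────────────────────────────────────────────────────────────
2024-01-15 00:00:10.549 [WARN] http.server: Rate limit applied to client [re
2024-01-15 00:00:15.928 [ERROR] queue.consumer: Timeout waiting for response
2024-01-15 00:00:17.306 [ERROR] cache.redis: Memory usage at threshold      
2024-01-15 00:00:21.892 [DEBUG] auth.jwt: Heartbeat received from peer      
2024-01-15 00:00:26.329 [ERROR] api.handler: Index rebuild in progress [clie
2024-01-15 00:00:29.601 [INFO] cache.redis: Index rebuild in progress       
2024-01-15 00:00:33.225 [INFO] auth.jwt: Timeout waiting for response [clien
2024-01-15 00:00:33.084 [INFO] auth.jwt: Queue depth exceeds limit          
                                                                            
                                                                            
                                                                            
                                                                            
                                                                            
                                                                            
                                                                            
                                                                            
                                                                            
                                                                            
                                                                            
                                                                            
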